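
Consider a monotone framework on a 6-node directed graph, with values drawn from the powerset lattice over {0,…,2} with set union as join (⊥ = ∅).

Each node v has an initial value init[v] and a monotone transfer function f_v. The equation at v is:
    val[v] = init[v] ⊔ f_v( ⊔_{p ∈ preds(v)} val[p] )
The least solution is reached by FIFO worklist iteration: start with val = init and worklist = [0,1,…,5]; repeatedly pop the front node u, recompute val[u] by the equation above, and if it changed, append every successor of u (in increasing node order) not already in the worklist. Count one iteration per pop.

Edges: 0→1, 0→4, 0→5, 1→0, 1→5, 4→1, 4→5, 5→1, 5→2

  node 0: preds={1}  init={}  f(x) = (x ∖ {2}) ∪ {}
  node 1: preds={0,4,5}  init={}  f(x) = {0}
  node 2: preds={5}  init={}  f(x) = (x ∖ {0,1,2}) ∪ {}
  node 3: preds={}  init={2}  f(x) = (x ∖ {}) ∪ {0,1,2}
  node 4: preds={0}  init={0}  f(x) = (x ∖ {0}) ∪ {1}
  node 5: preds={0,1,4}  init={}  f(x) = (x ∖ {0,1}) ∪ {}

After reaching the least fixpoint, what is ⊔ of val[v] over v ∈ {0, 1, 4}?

{0,1}

Iteration log — 10 steps:
  step 1. node 0  ⊔preds={}  new={}  stable
  step 2. node 1  ⊔preds={0}  new={0}  old={}  +wl: 0
  step 3. node 2  ⊔preds={}  new={}  stable
  step 4. node 3  ⊔preds={}  new={0,1,2}  old={2}  +wl: 
  step 5. node 4  ⊔preds={}  new={0,1}  old={0}  +wl: 1
  step 6. node 5  ⊔preds={0,1}  new={}  stable
  step 7. node 0  ⊔preds={0}  new={0}  old={}  +wl: 4,5
  step 8. node 1  ⊔preds={0,1}  new={0}  stable
  step 9. node 4  ⊔preds={0}  new={0,1}  stable
  step 10. node 5  ⊔preds={0,1}  new={}  stable

Least fixpoint reached:
  node 0: {0}
  node 1: {0}
  node 2: {}
  node 3: {0,1,2}
  node 4: {0,1}
  node 5: {}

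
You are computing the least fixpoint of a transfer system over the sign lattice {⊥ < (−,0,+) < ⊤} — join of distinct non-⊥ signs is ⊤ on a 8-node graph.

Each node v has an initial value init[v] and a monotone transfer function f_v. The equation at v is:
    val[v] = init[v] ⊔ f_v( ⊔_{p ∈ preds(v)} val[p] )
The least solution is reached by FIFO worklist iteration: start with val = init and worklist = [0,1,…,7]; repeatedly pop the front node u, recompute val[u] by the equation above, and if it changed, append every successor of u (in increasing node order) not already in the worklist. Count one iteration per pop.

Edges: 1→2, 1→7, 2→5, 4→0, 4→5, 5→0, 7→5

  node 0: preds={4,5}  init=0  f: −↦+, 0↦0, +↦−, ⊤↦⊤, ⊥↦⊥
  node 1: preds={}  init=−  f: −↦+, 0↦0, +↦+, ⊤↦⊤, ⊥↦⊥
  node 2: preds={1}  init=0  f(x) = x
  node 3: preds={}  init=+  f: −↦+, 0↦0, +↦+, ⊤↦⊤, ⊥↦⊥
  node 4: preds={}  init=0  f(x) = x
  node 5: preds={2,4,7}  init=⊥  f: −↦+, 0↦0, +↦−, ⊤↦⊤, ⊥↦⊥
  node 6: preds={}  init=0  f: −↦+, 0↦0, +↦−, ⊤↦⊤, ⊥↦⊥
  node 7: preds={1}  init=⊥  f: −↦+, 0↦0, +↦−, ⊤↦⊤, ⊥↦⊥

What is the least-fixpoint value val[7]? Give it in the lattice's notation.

+

Iteration log — 10 steps:
  step 1. node 0  ⊔preds=0  new=0  stable
  step 2. node 1  ⊔preds=⊥  new=−  stable
  step 3. node 2  ⊔preds=−  new=⊤  old=0  +wl: 
  step 4. node 3  ⊔preds=⊥  new=+  stable
  step 5. node 4  ⊔preds=⊥  new=0  stable
  step 6. node 5  ⊔preds=⊤  new=⊤  old=⊥  +wl: 0
  step 7. node 6  ⊔preds=⊥  new=0  stable
  step 8. node 7  ⊔preds=−  new=+  old=⊥  +wl: 5
  step 9. node 0  ⊔preds=⊤  new=⊤  old=0  +wl: 
  step 10. node 5  ⊔preds=⊤  new=⊤  stable

Least fixpoint reached:
  node 0: ⊤
  node 1: −
  node 2: ⊤
  node 3: +
  node 4: 0
  node 5: ⊤
  node 6: 0
  node 7: +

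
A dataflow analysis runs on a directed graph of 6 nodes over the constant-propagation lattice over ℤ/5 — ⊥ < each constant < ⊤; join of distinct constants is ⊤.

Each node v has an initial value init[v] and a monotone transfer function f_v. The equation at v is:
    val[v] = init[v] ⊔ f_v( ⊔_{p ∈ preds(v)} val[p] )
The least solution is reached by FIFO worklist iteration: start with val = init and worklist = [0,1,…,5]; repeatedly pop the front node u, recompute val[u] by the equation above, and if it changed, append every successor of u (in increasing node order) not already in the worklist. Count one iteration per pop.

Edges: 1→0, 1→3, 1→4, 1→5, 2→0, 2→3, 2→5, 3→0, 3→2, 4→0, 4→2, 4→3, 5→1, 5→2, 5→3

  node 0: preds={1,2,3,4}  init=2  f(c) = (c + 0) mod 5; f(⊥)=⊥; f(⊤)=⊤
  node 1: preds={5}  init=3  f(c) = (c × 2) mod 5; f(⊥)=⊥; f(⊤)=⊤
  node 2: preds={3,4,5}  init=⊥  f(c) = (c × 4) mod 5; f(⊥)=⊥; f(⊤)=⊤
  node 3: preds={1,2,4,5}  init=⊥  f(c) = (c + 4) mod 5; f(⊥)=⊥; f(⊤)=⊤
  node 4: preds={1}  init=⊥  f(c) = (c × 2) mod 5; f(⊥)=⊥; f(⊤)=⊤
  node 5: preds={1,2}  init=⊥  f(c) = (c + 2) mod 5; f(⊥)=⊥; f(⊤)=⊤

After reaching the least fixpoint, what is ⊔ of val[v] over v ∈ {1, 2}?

⊤

Trace (19 dequeues):
  [1] u=0 | in 3 | out ⊤ | prev 2 | push {}
  [2] u=1 | in ⊥ | out 3 | ==
  [3] u=2 | in ⊥ | out ⊥ | ==
  [4] u=3 | in 3 | out 2 | prev ⊥ | push {0,2}
  [5] u=4 | in 3 | out 1 | prev ⊥ | push {3}
  [6] u=5 | in 3 | out 0 | prev ⊥ | push {1}
  [7] u=0 | in ⊤ | out ⊤ | ==
  [8] u=2 | in ⊤ | out ⊤ | prev ⊥ | push {0,5}
  [9] u=3 | in ⊤ | out ⊤ | prev 2 | push {2}
  [10] u=1 | in 0 | out ⊤ | prev 3 | push {3,4}
  [11] u=0 | in ⊤ | out ⊤ | ==
  [12] u=5 | in ⊤ | out ⊤ | prev 0 | push {1}
  [13] u=2 | in ⊤ | out ⊤ | ==
  [14] u=3 | in ⊤ | out ⊤ | ==
  [15] u=4 | in ⊤ | out ⊤ | prev 1 | push {0,2,3}
  [16] u=1 | in ⊤ | out ⊤ | ==
  [17] u=0 | in ⊤ | out ⊤ | ==
  [18] u=2 | in ⊤ | out ⊤ | ==
  [19] u=3 | in ⊤ | out ⊤ | ==

Converged values:
  [0] ⊤
  [1] ⊤
  [2] ⊤
  [3] ⊤
  [4] ⊤
  [5] ⊤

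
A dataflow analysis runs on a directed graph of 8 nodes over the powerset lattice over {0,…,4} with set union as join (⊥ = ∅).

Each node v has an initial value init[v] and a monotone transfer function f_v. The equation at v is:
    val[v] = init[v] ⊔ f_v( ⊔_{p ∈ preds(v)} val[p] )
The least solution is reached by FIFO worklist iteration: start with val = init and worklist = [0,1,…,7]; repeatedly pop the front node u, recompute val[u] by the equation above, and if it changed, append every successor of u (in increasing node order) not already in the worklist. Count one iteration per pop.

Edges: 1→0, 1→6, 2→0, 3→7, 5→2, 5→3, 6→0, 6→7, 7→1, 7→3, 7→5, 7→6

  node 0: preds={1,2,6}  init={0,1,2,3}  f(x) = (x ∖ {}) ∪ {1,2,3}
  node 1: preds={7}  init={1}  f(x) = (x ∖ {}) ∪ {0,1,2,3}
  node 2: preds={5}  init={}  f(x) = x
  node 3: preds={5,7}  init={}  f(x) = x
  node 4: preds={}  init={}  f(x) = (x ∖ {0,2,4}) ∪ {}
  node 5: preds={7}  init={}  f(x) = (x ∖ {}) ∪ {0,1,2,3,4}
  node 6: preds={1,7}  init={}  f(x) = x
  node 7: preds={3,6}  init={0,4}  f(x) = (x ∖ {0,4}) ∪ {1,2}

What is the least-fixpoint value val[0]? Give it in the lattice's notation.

{0,1,2,3,4}

Worklist (16 pops):
  #1 pop 0: in={1} → {0,1,2,3} (no change)
  #2 pop 1: in={0,4} → {0,1,2,3,4} (was {1}); enqueue [0]
  #3 pop 2: in={} → {} (no change)
  #4 pop 3: in={0,4} → {0,4} (was {}); enqueue []
  #5 pop 4: in={} → {} (no change)
  #6 pop 5: in={0,4} → {0,1,2,3,4} (was {}); enqueue [2,3]
  #7 pop 6: in={0,1,2,3,4} → {0,1,2,3,4} (was {}); enqueue []
  #8 pop 7: in={0,1,2,3,4} → {0,1,2,3,4} (was {0,4}); enqueue [1,5,6]
  #9 pop 0: in={0,1,2,3,4} → {0,1,2,3,4} (was {0,1,2,3}); enqueue []
  #10 pop 2: in={0,1,2,3,4} → {0,1,2,3,4} (was {}); enqueue [0]
  #11 pop 3: in={0,1,2,3,4} → {0,1,2,3,4} (was {0,4}); enqueue [7]
  #12 pop 1: in={0,1,2,3,4} → {0,1,2,3,4} (no change)
  #13 pop 5: in={0,1,2,3,4} → {0,1,2,3,4} (no change)
  #14 pop 6: in={0,1,2,3,4} → {0,1,2,3,4} (no change)
  #15 pop 0: in={0,1,2,3,4} → {0,1,2,3,4} (no change)
  #16 pop 7: in={0,1,2,3,4} → {0,1,2,3,4} (no change)

Fixpoint:
  val[0] = {0,1,2,3,4}
  val[1] = {0,1,2,3,4}
  val[2] = {0,1,2,3,4}
  val[3] = {0,1,2,3,4}
  val[4] = {}
  val[5] = {0,1,2,3,4}
  val[6] = {0,1,2,3,4}
  val[7] = {0,1,2,3,4}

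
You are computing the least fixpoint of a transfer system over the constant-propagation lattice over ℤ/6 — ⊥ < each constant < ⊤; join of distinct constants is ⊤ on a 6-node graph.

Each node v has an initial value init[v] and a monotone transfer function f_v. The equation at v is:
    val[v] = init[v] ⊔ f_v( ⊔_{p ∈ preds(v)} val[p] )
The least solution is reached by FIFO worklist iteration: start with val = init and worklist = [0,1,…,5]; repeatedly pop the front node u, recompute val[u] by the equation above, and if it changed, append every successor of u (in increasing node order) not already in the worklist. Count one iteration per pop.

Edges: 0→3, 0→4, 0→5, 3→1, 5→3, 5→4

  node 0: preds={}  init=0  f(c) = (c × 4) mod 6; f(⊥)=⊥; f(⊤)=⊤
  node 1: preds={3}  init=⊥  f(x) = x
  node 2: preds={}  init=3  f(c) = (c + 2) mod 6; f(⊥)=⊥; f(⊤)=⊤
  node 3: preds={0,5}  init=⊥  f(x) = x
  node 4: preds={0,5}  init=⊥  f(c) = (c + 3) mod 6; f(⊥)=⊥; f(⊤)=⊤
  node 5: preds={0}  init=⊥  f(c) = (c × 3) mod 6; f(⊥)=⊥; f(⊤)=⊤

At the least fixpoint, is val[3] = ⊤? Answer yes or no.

no

Trace (9 dequeues):
  [1] u=0 | in ⊥ | out 0 | ==
  [2] u=1 | in ⊥ | out ⊥ | ==
  [3] u=2 | in ⊥ | out 3 | ==
  [4] u=3 | in 0 | out 0 | prev ⊥ | push {1}
  [5] u=4 | in 0 | out 3 | prev ⊥ | push {}
  [6] u=5 | in 0 | out 0 | prev ⊥ | push {3,4}
  [7] u=1 | in 0 | out 0 | prev ⊥ | push {}
  [8] u=3 | in 0 | out 0 | ==
  [9] u=4 | in 0 | out 3 | ==

Converged values:
  [0] 0
  [1] 0
  [2] 3
  [3] 0
  [4] 3
  [5] 0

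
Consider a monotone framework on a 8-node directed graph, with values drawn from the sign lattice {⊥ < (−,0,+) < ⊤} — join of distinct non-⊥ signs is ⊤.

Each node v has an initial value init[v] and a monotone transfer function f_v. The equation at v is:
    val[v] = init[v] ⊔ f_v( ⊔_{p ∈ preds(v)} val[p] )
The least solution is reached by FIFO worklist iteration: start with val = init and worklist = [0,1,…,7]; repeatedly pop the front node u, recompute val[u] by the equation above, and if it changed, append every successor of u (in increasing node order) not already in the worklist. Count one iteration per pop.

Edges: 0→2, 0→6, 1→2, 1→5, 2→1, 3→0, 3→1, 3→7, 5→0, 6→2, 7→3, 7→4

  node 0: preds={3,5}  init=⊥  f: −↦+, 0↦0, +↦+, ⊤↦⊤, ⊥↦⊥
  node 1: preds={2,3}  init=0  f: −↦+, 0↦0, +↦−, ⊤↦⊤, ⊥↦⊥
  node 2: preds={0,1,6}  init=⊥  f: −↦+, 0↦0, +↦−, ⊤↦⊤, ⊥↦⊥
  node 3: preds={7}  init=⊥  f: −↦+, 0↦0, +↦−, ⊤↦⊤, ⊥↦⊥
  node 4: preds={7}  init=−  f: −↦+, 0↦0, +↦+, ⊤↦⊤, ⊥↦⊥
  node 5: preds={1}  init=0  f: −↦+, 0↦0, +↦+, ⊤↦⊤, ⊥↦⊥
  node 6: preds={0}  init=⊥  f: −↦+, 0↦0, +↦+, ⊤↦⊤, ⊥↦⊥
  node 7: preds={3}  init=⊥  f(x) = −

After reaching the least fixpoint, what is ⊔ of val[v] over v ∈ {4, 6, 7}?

⊤

Iteration log — 21 steps:
  step 1. node 0  ⊔preds=0  new=0  old=⊥  +wl: 
  step 2. node 1  ⊔preds=⊥  new=0  stable
  step 3. node 2  ⊔preds=0  new=0  old=⊥  +wl: 1
  step 4. node 3  ⊔preds=⊥  new=⊥  stable
  step 5. node 4  ⊔preds=⊥  new=−  stable
  step 6. node 5  ⊔preds=0  new=0  stable
  step 7. node 6  ⊔preds=0  new=0  old=⊥  +wl: 2
  step 8. node 7  ⊔preds=⊥  new=−  old=⊥  +wl: 3,4
  step 9. node 1  ⊔preds=0  new=0  stable
  step 10. node 2  ⊔preds=0  new=0  stable
  step 11. node 3  ⊔preds=−  new=+  old=⊥  +wl: 0,1,7
  step 12. node 4  ⊔preds=−  new=⊤  old=−  +wl: 
  step 13. node 0  ⊔preds=⊤  new=⊤  old=0  +wl: 2,6
  step 14. node 1  ⊔preds=⊤  new=⊤  old=0  +wl: 5
  step 15. node 7  ⊔preds=+  new=−  stable
  step 16. node 2  ⊔preds=⊤  new=⊤  old=0  +wl: 1
  step 17. node 6  ⊔preds=⊤  new=⊤  old=0  +wl: 2
  step 18. node 5  ⊔preds=⊤  new=⊤  old=0  +wl: 0
  step 19. node 1  ⊔preds=⊤  new=⊤  stable
  step 20. node 2  ⊔preds=⊤  new=⊤  stable
  step 21. node 0  ⊔preds=⊤  new=⊤  stable

Least fixpoint reached:
  node 0: ⊤
  node 1: ⊤
  node 2: ⊤
  node 3: +
  node 4: ⊤
  node 5: ⊤
  node 6: ⊤
  node 7: −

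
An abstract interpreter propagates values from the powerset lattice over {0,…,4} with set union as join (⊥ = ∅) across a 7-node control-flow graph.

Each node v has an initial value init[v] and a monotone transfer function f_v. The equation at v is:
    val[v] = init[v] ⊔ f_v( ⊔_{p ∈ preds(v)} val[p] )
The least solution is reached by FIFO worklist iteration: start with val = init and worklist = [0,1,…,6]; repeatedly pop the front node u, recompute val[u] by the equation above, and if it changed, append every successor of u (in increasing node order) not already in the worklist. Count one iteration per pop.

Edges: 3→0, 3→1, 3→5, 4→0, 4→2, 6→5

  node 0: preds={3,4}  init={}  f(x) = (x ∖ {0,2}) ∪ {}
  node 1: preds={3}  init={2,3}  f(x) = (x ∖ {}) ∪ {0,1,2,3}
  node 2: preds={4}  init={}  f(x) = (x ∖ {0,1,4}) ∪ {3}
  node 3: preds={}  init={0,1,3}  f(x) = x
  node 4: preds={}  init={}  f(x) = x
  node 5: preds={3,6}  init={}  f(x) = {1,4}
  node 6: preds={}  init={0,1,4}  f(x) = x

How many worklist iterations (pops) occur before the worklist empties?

Trace (7 dequeues):
  [1] u=0 | in {0,1,3} | out {1,3} | prev {} | push {}
  [2] u=1 | in {0,1,3} | out {0,1,2,3} | prev {2,3} | push {}
  [3] u=2 | in {} | out {3} | prev {} | push {}
  [4] u=3 | in {} | out {0,1,3} | ==
  [5] u=4 | in {} | out {} | ==
  [6] u=5 | in {0,1,3,4} | out {1,4} | prev {} | push {}
  [7] u=6 | in {} | out {0,1,4} | ==

Converged values:
  [0] {1,3}
  [1] {0,1,2,3}
  [2] {3}
  [3] {0,1,3}
  [4] {}
  [5] {1,4}
  [6] {0,1,4}

7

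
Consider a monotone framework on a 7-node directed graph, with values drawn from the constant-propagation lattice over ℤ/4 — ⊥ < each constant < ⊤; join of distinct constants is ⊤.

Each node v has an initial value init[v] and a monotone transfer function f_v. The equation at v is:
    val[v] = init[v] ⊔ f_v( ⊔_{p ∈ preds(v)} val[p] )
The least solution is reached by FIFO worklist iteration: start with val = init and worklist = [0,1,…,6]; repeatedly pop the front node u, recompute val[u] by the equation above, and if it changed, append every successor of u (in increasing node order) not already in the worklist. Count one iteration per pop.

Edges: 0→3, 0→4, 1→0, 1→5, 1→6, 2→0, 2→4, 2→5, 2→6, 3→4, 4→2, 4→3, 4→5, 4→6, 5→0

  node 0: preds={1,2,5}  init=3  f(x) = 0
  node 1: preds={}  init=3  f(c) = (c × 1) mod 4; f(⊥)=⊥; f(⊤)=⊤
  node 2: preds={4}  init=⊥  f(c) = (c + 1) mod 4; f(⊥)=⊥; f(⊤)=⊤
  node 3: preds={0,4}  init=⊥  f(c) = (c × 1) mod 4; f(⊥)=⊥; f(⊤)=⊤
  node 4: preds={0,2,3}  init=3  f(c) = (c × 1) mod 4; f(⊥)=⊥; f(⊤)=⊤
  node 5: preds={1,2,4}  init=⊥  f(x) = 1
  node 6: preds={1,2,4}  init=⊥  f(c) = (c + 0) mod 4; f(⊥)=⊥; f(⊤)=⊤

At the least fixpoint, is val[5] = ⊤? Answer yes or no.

no

Worklist (14 pops):
  #1 pop 0: in=3 → ⊤ (was 3); enqueue []
  #2 pop 1: in=⊥ → 3 (no change)
  #3 pop 2: in=3 → 0 (was ⊥); enqueue [0]
  #4 pop 3: in=⊤ → ⊤ (was ⊥); enqueue []
  #5 pop 4: in=⊤ → ⊤ (was 3); enqueue [2,3]
  #6 pop 5: in=⊤ → 1 (was ⊥); enqueue []
  #7 pop 6: in=⊤ → ⊤ (was ⊥); enqueue []
  #8 pop 0: in=⊤ → ⊤ (no change)
  #9 pop 2: in=⊤ → ⊤ (was 0); enqueue [0,4,5,6]
  #10 pop 3: in=⊤ → ⊤ (no change)
  #11 pop 0: in=⊤ → ⊤ (no change)
  #12 pop 4: in=⊤ → ⊤ (no change)
  #13 pop 5: in=⊤ → 1 (no change)
  #14 pop 6: in=⊤ → ⊤ (no change)

Fixpoint:
  val[0] = ⊤
  val[1] = 3
  val[2] = ⊤
  val[3] = ⊤
  val[4] = ⊤
  val[5] = 1
  val[6] = ⊤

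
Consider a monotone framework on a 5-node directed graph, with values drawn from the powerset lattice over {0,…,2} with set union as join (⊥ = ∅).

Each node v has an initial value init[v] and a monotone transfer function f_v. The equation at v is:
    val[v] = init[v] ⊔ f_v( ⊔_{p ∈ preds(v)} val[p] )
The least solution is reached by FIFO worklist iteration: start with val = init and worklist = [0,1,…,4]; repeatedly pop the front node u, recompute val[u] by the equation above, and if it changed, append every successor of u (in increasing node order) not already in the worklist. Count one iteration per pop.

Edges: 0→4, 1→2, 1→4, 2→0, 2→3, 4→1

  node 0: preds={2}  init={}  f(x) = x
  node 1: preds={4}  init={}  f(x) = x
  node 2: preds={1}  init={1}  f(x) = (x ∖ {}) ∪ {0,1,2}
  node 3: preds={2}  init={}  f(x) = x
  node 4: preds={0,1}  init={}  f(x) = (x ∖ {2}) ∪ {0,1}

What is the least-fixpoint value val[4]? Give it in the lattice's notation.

Iteration log — 9 steps:
  step 1. node 0  ⊔preds={1}  new={1}  old={}  +wl: 
  step 2. node 1  ⊔preds={}  new={}  stable
  step 3. node 2  ⊔preds={}  new={0,1,2}  old={1}  +wl: 0
  step 4. node 3  ⊔preds={0,1,2}  new={0,1,2}  old={}  +wl: 
  step 5. node 4  ⊔preds={1}  new={0,1}  old={}  +wl: 1
  step 6. node 0  ⊔preds={0,1,2}  new={0,1,2}  old={1}  +wl: 4
  step 7. node 1  ⊔preds={0,1}  new={0,1}  old={}  +wl: 2
  step 8. node 4  ⊔preds={0,1,2}  new={0,1}  stable
  step 9. node 2  ⊔preds={0,1}  new={0,1,2}  stable

Least fixpoint reached:
  node 0: {0,1,2}
  node 1: {0,1}
  node 2: {0,1,2}
  node 3: {0,1,2}
  node 4: {0,1}

{0,1}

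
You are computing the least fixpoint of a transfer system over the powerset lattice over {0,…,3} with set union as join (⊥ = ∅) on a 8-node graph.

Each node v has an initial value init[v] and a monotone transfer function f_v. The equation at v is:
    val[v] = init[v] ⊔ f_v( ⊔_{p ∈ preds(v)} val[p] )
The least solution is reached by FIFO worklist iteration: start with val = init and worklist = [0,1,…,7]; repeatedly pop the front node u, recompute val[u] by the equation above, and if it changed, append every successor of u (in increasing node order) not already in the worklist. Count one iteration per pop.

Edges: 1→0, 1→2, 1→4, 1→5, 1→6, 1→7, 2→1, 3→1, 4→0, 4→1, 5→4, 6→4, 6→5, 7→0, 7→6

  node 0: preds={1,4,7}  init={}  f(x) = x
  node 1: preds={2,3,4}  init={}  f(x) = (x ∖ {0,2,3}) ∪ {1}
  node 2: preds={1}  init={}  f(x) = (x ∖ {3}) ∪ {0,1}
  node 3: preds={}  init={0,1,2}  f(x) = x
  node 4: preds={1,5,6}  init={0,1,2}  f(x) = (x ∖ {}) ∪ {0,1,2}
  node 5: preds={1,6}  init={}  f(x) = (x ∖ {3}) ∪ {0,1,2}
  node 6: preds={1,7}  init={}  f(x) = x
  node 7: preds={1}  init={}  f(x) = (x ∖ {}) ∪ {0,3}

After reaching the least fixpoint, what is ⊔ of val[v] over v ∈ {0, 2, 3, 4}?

Iteration log — 17 steps:
  step 1. node 0  ⊔preds={0,1,2}  new={0,1,2}  old={}  +wl: 
  step 2. node 1  ⊔preds={0,1,2}  new={1}  old={}  +wl: 0
  step 3. node 2  ⊔preds={1}  new={0,1}  old={}  +wl: 1
  step 4. node 3  ⊔preds={}  new={0,1,2}  stable
  step 5. node 4  ⊔preds={1}  new={0,1,2}  stable
  step 6. node 5  ⊔preds={1}  new={0,1,2}  old={}  +wl: 4
  step 7. node 6  ⊔preds={1}  new={1}  old={}  +wl: 5
  step 8. node 7  ⊔preds={1}  new={0,1,3}  old={}  +wl: 6
  step 9. node 0  ⊔preds={0,1,2,3}  new={0,1,2,3}  old={0,1,2}  +wl: 
  step 10. node 1  ⊔preds={0,1,2}  new={1}  stable
  step 11. node 4  ⊔preds={0,1,2}  new={0,1,2}  stable
  step 12. node 5  ⊔preds={1}  new={0,1,2}  stable
  step 13. node 6  ⊔preds={0,1,3}  new={0,1,3}  old={1}  +wl: 4,5
  step 14. node 4  ⊔preds={0,1,2,3}  new={0,1,2,3}  old={0,1,2}  +wl: 0,1
  step 15. node 5  ⊔preds={0,1,3}  new={0,1,2}  stable
  step 16. node 0  ⊔preds={0,1,2,3}  new={0,1,2,3}  stable
  step 17. node 1  ⊔preds={0,1,2,3}  new={1}  stable

Least fixpoint reached:
  node 0: {0,1,2,3}
  node 1: {1}
  node 2: {0,1}
  node 3: {0,1,2}
  node 4: {0,1,2,3}
  node 5: {0,1,2}
  node 6: {0,1,3}
  node 7: {0,1,3}

{0,1,2,3}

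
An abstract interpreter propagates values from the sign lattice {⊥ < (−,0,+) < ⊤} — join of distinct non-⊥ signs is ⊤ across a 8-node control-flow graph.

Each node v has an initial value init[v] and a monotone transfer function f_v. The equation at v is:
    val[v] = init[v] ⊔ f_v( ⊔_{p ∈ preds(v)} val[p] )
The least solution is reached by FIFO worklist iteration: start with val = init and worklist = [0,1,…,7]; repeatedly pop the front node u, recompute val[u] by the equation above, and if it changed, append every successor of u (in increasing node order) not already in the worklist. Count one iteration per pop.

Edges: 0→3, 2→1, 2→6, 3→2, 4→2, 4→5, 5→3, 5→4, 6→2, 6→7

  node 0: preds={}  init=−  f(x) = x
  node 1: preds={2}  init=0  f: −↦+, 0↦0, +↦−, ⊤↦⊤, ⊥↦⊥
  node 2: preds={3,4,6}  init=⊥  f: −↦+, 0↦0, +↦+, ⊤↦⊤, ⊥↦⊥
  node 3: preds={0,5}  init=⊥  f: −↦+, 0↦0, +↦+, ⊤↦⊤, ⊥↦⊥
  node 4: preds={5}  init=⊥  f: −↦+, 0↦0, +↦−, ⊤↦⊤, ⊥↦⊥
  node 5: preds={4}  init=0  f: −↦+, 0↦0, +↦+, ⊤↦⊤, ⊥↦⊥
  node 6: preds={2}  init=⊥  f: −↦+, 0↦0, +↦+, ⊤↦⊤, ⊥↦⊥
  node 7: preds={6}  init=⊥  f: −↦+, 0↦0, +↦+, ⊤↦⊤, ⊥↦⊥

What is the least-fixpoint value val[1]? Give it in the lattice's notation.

Iteration log — 13 steps:
  step 1. node 0  ⊔preds=⊥  new=−  stable
  step 2. node 1  ⊔preds=⊥  new=0  stable
  step 3. node 2  ⊔preds=⊥  new=⊥  stable
  step 4. node 3  ⊔preds=⊤  new=⊤  old=⊥  +wl: 2
  step 5. node 4  ⊔preds=0  new=0  old=⊥  +wl: 
  step 6. node 5  ⊔preds=0  new=0  stable
  step 7. node 6  ⊔preds=⊥  new=⊥  stable
  step 8. node 7  ⊔preds=⊥  new=⊥  stable
  step 9. node 2  ⊔preds=⊤  new=⊤  old=⊥  +wl: 1,6
  step 10. node 1  ⊔preds=⊤  new=⊤  old=0  +wl: 
  step 11. node 6  ⊔preds=⊤  new=⊤  old=⊥  +wl: 2,7
  step 12. node 2  ⊔preds=⊤  new=⊤  stable
  step 13. node 7  ⊔preds=⊤  new=⊤  old=⊥  +wl: 

Least fixpoint reached:
  node 0: −
  node 1: ⊤
  node 2: ⊤
  node 3: ⊤
  node 4: 0
  node 5: 0
  node 6: ⊤
  node 7: ⊤

⊤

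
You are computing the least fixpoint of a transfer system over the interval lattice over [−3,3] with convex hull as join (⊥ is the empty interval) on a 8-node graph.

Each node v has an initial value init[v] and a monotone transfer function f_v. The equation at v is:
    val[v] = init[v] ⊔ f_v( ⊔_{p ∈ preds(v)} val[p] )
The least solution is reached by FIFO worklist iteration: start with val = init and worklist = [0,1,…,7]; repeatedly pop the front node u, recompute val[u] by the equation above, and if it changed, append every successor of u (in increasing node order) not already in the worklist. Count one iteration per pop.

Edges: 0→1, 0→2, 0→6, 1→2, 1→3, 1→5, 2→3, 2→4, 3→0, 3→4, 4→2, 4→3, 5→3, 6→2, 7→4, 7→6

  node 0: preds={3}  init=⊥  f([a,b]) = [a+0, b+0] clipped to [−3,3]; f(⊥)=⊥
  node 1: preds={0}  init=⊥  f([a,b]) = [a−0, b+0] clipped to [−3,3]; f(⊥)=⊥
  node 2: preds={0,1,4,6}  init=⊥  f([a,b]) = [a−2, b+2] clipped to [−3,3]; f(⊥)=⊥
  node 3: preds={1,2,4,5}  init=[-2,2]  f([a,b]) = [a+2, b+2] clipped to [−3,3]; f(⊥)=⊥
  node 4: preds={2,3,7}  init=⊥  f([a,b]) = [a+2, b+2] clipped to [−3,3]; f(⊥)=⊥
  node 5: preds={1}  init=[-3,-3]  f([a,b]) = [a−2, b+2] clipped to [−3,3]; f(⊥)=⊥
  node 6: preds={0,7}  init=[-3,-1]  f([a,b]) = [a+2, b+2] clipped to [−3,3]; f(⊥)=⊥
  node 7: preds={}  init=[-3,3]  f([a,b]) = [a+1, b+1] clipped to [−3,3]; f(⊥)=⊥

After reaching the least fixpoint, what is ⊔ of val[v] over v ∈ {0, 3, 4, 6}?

[-3,3]

Iteration log — 16 steps:
  step 1. node 0  ⊔preds=[-2,2]  new=[-2,2]  old=⊥  +wl: 
  step 2. node 1  ⊔preds=[-2,2]  new=[-2,2]  old=⊥  +wl: 
  step 3. node 2  ⊔preds=[-3,2]  new=[-3,3]  old=⊥  +wl: 
  step 4. node 3  ⊔preds=[-3,3]  new=[-2,3]  old=[-2,2]  +wl: 0
  step 5. node 4  ⊔preds=[-3,3]  new=[-1,3]  old=⊥  +wl: 2,3
  step 6. node 5  ⊔preds=[-2,2]  new=[-3,3]  old=[-3,-3]  +wl: 
  step 7. node 6  ⊔preds=[-3,3]  new=[-3,3]  old=[-3,-1]  +wl: 
  step 8. node 7  ⊔preds=⊥  new=[-3,3]  stable
  step 9. node 0  ⊔preds=[-2,3]  new=[-2,3]  old=[-2,2]  +wl: 1,6
  step 10. node 2  ⊔preds=[-3,3]  new=[-3,3]  stable
  step 11. node 3  ⊔preds=[-3,3]  new=[-2,3]  stable
  step 12. node 1  ⊔preds=[-2,3]  new=[-2,3]  old=[-2,2]  +wl: 2,3,5
  step 13. node 6  ⊔preds=[-3,3]  new=[-3,3]  stable
  step 14. node 2  ⊔preds=[-3,3]  new=[-3,3]  stable
  step 15. node 3  ⊔preds=[-3,3]  new=[-2,3]  stable
  step 16. node 5  ⊔preds=[-2,3]  new=[-3,3]  stable

Least fixpoint reached:
  node 0: [-2,3]
  node 1: [-2,3]
  node 2: [-3,3]
  node 3: [-2,3]
  node 4: [-1,3]
  node 5: [-3,3]
  node 6: [-3,3]
  node 7: [-3,3]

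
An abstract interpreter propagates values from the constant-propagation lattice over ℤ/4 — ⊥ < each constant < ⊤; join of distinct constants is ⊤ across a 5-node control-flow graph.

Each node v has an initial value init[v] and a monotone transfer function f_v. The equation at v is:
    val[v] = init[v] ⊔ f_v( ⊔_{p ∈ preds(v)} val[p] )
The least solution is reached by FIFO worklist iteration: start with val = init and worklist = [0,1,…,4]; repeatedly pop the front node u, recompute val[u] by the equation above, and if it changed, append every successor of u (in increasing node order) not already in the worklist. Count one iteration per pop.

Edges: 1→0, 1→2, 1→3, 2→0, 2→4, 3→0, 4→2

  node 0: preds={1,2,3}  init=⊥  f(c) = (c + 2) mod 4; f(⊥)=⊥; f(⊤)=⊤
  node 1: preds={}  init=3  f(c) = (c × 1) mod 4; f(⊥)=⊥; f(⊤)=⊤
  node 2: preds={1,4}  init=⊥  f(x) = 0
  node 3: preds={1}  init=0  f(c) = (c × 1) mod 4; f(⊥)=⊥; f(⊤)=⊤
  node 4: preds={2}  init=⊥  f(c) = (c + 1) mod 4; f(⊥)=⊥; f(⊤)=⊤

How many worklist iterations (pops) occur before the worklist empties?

7

Trace (7 dequeues):
  [1] u=0 | in ⊤ | out ⊤ | prev ⊥ | push {}
  [2] u=1 | in ⊥ | out 3 | ==
  [3] u=2 | in 3 | out 0 | prev ⊥ | push {0}
  [4] u=3 | in 3 | out ⊤ | prev 0 | push {}
  [5] u=4 | in 0 | out 1 | prev ⊥ | push {2}
  [6] u=0 | in ⊤ | out ⊤ | ==
  [7] u=2 | in ⊤ | out 0 | ==

Converged values:
  [0] ⊤
  [1] 3
  [2] 0
  [3] ⊤
  [4] 1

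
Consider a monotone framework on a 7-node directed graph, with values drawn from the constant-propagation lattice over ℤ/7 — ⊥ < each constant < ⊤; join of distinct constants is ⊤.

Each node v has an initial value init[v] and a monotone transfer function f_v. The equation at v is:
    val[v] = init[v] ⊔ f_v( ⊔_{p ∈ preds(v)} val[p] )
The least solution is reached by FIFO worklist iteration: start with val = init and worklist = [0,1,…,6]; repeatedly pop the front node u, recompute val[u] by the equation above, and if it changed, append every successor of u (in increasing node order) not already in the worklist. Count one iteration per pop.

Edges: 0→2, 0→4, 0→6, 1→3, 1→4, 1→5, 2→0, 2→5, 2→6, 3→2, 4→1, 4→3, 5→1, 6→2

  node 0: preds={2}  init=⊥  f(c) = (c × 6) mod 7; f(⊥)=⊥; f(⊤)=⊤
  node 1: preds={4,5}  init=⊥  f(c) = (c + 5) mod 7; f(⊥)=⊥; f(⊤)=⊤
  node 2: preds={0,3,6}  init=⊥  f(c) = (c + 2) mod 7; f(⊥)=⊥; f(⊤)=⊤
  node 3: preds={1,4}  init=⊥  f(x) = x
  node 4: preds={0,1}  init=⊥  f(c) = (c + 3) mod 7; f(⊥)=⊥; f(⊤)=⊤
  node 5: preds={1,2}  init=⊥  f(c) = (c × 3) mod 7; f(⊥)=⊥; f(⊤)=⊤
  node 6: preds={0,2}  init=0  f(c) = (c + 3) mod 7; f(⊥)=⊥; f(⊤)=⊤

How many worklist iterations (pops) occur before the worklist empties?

21

Trace (21 dequeues):
  [1] u=0 | in ⊥ | out ⊥ | ==
  [2] u=1 | in ⊥ | out ⊥ | ==
  [3] u=2 | in 0 | out 2 | prev ⊥ | push {0}
  [4] u=3 | in ⊥ | out ⊥ | ==
  [5] u=4 | in ⊥ | out ⊥ | ==
  [6] u=5 | in 2 | out 6 | prev ⊥ | push {1}
  [7] u=6 | in 2 | out ⊤ | prev 0 | push {2}
  [8] u=0 | in 2 | out 5 | prev ⊥ | push {4,6}
  [9] u=1 | in 6 | out 4 | prev ⊥ | push {3,5}
  [10] u=2 | in ⊤ | out ⊤ | prev 2 | push {0}
  [11] u=4 | in ⊤ | out ⊤ | prev ⊥ | push {1}
  [12] u=6 | in ⊤ | out ⊤ | ==
  [13] u=3 | in ⊤ | out ⊤ | prev ⊥ | push {2}
  [14] u=5 | in ⊤ | out ⊤ | prev 6 | push {}
  [15] u=0 | in ⊤ | out ⊤ | prev 5 | push {4,6}
  [16] u=1 | in ⊤ | out ⊤ | prev 4 | push {3,5}
  [17] u=2 | in ⊤ | out ⊤ | ==
  [18] u=4 | in ⊤ | out ⊤ | ==
  [19] u=6 | in ⊤ | out ⊤ | ==
  [20] u=3 | in ⊤ | out ⊤ | ==
  [21] u=5 | in ⊤ | out ⊤ | ==

Converged values:
  [0] ⊤
  [1] ⊤
  [2] ⊤
  [3] ⊤
  [4] ⊤
  [5] ⊤
  [6] ⊤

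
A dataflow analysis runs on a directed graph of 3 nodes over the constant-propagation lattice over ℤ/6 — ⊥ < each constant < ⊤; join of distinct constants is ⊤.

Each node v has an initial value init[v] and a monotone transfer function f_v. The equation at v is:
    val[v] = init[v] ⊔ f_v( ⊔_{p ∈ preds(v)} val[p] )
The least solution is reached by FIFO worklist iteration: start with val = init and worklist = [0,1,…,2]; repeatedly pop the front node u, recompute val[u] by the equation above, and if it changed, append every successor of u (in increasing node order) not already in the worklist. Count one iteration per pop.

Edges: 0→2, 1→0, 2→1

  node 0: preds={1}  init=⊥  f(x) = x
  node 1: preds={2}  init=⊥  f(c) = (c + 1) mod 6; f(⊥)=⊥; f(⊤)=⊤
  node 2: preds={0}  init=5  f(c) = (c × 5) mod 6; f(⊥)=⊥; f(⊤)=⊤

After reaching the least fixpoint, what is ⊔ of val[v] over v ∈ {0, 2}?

⊤

Trace (8 dequeues):
  [1] u=0 | in ⊥ | out ⊥ | ==
  [2] u=1 | in 5 | out 0 | prev ⊥ | push {0}
  [3] u=2 | in ⊥ | out 5 | ==
  [4] u=0 | in 0 | out 0 | prev ⊥ | push {2}
  [5] u=2 | in 0 | out ⊤ | prev 5 | push {1}
  [6] u=1 | in ⊤ | out ⊤ | prev 0 | push {0}
  [7] u=0 | in ⊤ | out ⊤ | prev 0 | push {2}
  [8] u=2 | in ⊤ | out ⊤ | ==

Converged values:
  [0] ⊤
  [1] ⊤
  [2] ⊤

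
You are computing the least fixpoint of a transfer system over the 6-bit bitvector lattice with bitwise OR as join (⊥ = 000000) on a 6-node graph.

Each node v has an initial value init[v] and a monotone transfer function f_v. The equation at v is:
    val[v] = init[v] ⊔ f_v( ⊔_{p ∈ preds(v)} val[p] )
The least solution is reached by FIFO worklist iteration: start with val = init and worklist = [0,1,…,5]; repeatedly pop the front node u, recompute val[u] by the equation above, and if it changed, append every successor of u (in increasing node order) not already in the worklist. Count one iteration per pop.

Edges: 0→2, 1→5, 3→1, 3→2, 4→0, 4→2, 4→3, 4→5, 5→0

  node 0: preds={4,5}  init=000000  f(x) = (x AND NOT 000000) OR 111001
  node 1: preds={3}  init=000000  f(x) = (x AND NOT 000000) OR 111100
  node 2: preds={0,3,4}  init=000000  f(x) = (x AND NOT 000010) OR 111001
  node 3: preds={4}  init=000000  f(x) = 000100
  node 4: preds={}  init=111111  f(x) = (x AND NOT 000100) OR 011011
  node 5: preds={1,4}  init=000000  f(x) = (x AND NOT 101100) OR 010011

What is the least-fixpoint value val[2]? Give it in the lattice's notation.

Worklist (9 pops):
  #1 pop 0: in=111111 → 111111 (was 000000); enqueue []
  #2 pop 1: in=000000 → 111100 (was 000000); enqueue []
  #3 pop 2: in=111111 → 111101 (was 000000); enqueue []
  #4 pop 3: in=111111 → 000100 (was 000000); enqueue [1,2]
  #5 pop 4: in=000000 → 111111 (no change)
  #6 pop 5: in=111111 → 010011 (was 000000); enqueue [0]
  #7 pop 1: in=000100 → 111100 (no change)
  #8 pop 2: in=111111 → 111101 (no change)
  #9 pop 0: in=111111 → 111111 (no change)

Fixpoint:
  val[0] = 111111
  val[1] = 111100
  val[2] = 111101
  val[3] = 000100
  val[4] = 111111
  val[5] = 010011

111101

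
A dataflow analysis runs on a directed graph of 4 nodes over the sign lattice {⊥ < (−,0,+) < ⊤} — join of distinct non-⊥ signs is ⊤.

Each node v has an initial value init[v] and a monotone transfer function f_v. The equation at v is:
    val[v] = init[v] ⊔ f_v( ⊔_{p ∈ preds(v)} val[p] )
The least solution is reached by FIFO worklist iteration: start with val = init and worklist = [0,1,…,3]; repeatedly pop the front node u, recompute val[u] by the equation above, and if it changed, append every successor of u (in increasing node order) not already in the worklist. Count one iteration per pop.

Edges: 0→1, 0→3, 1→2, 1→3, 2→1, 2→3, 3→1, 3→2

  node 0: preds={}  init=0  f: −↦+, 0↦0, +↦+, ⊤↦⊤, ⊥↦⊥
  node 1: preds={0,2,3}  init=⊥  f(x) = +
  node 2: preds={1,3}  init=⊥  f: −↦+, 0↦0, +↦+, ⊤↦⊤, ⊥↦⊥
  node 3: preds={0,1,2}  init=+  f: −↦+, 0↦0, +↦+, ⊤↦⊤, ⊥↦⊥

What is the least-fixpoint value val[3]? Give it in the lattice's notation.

Worklist (8 pops):
  #1 pop 0: in=⊥ → 0 (no change)
  #2 pop 1: in=⊤ → + (was ⊥); enqueue []
  #3 pop 2: in=+ → + (was ⊥); enqueue [1]
  #4 pop 3: in=⊤ → ⊤ (was +); enqueue [2]
  #5 pop 1: in=⊤ → + (no change)
  #6 pop 2: in=⊤ → ⊤ (was +); enqueue [1,3]
  #7 pop 1: in=⊤ → + (no change)
  #8 pop 3: in=⊤ → ⊤ (no change)

Fixpoint:
  val[0] = 0
  val[1] = +
  val[2] = ⊤
  val[3] = ⊤

⊤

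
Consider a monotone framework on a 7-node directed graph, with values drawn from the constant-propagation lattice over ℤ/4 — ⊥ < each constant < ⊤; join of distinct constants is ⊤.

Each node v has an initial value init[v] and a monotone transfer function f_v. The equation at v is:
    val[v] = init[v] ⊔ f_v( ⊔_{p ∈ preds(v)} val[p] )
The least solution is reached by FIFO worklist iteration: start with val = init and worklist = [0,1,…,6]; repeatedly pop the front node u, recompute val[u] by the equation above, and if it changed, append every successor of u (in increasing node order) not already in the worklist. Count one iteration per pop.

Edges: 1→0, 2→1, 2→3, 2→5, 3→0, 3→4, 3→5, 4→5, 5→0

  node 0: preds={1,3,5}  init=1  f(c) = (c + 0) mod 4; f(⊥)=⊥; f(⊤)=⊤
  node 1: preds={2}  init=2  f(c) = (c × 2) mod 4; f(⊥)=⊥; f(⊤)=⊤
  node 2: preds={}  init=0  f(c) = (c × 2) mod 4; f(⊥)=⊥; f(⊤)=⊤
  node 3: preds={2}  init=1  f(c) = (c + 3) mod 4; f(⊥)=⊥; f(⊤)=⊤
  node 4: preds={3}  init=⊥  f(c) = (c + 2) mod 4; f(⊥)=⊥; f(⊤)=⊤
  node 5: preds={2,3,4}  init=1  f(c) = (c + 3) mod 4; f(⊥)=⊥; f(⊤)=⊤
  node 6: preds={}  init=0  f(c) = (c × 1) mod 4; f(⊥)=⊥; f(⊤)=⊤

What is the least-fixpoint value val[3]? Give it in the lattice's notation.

⊤

Worklist (8 pops):
  #1 pop 0: in=⊤ → ⊤ (was 1); enqueue []
  #2 pop 1: in=0 → ⊤ (was 2); enqueue [0]
  #3 pop 2: in=⊥ → 0 (no change)
  #4 pop 3: in=0 → ⊤ (was 1); enqueue []
  #5 pop 4: in=⊤ → ⊤ (was ⊥); enqueue []
  #6 pop 5: in=⊤ → ⊤ (was 1); enqueue []
  #7 pop 6: in=⊥ → 0 (no change)
  #8 pop 0: in=⊤ → ⊤ (no change)

Fixpoint:
  val[0] = ⊤
  val[1] = ⊤
  val[2] = 0
  val[3] = ⊤
  val[4] = ⊤
  val[5] = ⊤
  val[6] = 0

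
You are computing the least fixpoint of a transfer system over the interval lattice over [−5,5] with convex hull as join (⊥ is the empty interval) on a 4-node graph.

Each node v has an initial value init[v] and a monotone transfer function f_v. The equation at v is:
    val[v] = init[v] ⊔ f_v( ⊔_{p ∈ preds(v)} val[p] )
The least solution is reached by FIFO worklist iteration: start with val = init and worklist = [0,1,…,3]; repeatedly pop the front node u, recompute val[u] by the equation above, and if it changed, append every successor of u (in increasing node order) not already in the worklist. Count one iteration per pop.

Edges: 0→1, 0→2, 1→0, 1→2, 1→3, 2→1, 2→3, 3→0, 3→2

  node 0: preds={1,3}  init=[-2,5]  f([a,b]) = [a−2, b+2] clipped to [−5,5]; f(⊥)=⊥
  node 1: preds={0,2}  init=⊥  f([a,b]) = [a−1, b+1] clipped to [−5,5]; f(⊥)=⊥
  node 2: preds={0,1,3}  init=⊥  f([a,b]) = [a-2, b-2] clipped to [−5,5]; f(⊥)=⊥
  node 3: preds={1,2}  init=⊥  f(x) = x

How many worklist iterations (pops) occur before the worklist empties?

9

Trace (9 dequeues):
  [1] u=0 | in ⊥ | out [-2,5] | ==
  [2] u=1 | in [-2,5] | out [-3,5] | prev ⊥ | push {0}
  [3] u=2 | in [-3,5] | out [-5,3] | prev ⊥ | push {1}
  [4] u=3 | in [-5,5] | out [-5,5] | prev ⊥ | push {2}
  [5] u=0 | in [-5,5] | out [-5,5] | prev [-2,5] | push {}
  [6] u=1 | in [-5,5] | out [-5,5] | prev [-3,5] | push {0,3}
  [7] u=2 | in [-5,5] | out [-5,3] | ==
  [8] u=0 | in [-5,5] | out [-5,5] | ==
  [9] u=3 | in [-5,5] | out [-5,5] | ==

Converged values:
  [0] [-5,5]
  [1] [-5,5]
  [2] [-5,3]
  [3] [-5,5]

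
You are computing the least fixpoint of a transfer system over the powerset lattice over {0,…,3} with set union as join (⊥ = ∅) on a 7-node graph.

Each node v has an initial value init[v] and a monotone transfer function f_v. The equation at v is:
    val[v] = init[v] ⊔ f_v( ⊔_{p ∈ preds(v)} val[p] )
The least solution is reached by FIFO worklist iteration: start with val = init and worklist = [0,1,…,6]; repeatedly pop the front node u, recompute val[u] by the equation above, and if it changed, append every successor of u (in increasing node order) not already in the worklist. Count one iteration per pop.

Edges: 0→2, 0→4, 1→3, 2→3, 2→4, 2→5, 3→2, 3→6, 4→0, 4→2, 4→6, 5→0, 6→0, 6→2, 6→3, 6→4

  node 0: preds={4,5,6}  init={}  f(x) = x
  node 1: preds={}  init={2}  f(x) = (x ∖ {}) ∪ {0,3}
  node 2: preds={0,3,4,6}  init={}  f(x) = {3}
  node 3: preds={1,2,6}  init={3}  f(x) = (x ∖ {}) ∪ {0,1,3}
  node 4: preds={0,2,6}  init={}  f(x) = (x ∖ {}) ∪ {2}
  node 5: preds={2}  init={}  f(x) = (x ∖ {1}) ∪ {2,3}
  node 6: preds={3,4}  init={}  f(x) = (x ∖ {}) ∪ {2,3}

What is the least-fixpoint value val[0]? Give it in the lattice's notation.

Worklist (14 pops):
  #1 pop 0: in={} → {} (no change)
  #2 pop 1: in={} → {0,2,3} (was {2}); enqueue []
  #3 pop 2: in={3} → {3} (was {}); enqueue []
  #4 pop 3: in={0,2,3} → {0,1,2,3} (was {3}); enqueue [2]
  #5 pop 4: in={3} → {2,3} (was {}); enqueue [0]
  #6 pop 5: in={3} → {2,3} (was {}); enqueue []
  #7 pop 6: in={0,1,2,3} → {0,1,2,3} (was {}); enqueue [3,4]
  #8 pop 2: in={0,1,2,3} → {3} (no change)
  #9 pop 0: in={0,1,2,3} → {0,1,2,3} (was {}); enqueue [2]
  #10 pop 3: in={0,1,2,3} → {0,1,2,3} (no change)
  #11 pop 4: in={0,1,2,3} → {0,1,2,3} (was {2,3}); enqueue [0,6]
  #12 pop 2: in={0,1,2,3} → {3} (no change)
  #13 pop 0: in={0,1,2,3} → {0,1,2,3} (no change)
  #14 pop 6: in={0,1,2,3} → {0,1,2,3} (no change)

Fixpoint:
  val[0] = {0,1,2,3}
  val[1] = {0,2,3}
  val[2] = {3}
  val[3] = {0,1,2,3}
  val[4] = {0,1,2,3}
  val[5] = {2,3}
  val[6] = {0,1,2,3}

{0,1,2,3}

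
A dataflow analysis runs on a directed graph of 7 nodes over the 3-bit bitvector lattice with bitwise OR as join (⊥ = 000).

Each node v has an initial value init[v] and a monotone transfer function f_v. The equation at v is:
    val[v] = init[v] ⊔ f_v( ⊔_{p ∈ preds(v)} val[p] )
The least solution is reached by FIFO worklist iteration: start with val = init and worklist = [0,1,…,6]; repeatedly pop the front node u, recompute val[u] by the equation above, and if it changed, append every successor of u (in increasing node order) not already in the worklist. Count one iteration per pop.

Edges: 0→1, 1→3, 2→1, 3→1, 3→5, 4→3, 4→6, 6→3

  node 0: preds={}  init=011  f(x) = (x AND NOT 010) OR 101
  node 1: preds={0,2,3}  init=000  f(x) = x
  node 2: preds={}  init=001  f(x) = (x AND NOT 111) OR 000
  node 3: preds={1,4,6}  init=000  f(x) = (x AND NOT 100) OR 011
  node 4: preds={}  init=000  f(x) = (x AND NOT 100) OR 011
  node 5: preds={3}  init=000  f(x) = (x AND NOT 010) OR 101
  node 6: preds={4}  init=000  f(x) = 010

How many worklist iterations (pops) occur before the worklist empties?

9

Worklist (9 pops):
  #1 pop 0: in=000 → 111 (was 011); enqueue []
  #2 pop 1: in=111 → 111 (was 000); enqueue []
  #3 pop 2: in=000 → 001 (no change)
  #4 pop 3: in=111 → 011 (was 000); enqueue [1]
  #5 pop 4: in=000 → 011 (was 000); enqueue [3]
  #6 pop 5: in=011 → 101 (was 000); enqueue []
  #7 pop 6: in=011 → 010 (was 000); enqueue []
  #8 pop 1: in=111 → 111 (no change)
  #9 pop 3: in=111 → 011 (no change)

Fixpoint:
  val[0] = 111
  val[1] = 111
  val[2] = 001
  val[3] = 011
  val[4] = 011
  val[5] = 101
  val[6] = 010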